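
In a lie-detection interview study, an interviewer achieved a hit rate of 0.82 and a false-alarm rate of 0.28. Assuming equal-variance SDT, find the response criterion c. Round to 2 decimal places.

Φ⁻¹(H) = Φ⁻¹(0.82) = 0.915
Φ⁻¹(FA) = Φ⁻¹(0.28) = -0.583
c = −½·[z(H) + z(FA)] = −0.5 × (0.915 + (-0.583)) = -0.166
c < 0: the interviewer has a liberal response bias.

c = -0.17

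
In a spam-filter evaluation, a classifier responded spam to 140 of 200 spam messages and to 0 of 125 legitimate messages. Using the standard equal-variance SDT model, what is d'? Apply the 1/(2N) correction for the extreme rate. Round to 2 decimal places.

The false-alarm rate is 0/125 = 0, so apply the 1/(2N) correction: FA → 1/(2·125) = 0.00400.
z(H) = z(0.70000) = 0.524
z(FA) = z(0.00400) = -2.652
d' = 0.524 − (-2.652) = 3.176

d' = 3.18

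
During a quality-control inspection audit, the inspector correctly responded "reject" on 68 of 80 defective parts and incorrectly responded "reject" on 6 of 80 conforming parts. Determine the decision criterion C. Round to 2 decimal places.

H = 68/80 = 0.8500
FA = 6/80 = 0.0750
z(0.8500) = 1.036, z(0.0750) = -1.440
c = −½·[z(H) + z(FA)] = −0.5 × (1.036 + (-1.440)) = 0.202
c > 0: the inspector has a conservative response bias.

C = 0.20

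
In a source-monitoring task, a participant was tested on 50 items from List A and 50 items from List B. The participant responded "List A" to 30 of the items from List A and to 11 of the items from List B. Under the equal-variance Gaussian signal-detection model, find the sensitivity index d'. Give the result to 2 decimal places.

H = 30/50 = 0.6000
FA = 11/50 = 0.2200
Φ⁻¹(0.6000) = 0.253, Φ⁻¹(0.2200) = -0.772
d' = z(H) − z(FA) = 0.253 − (-0.772) = 1.025

d' = 1.03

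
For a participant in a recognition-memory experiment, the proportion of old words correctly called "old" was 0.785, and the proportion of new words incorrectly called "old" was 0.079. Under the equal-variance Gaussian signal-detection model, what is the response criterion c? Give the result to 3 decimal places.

z(0.785) = 0.7892, z(0.079) = -1.4118
c = −½·[z(H) + z(FA)] = −0.5 × (0.7892 + (-1.4118)) = 0.3113

c = 0.311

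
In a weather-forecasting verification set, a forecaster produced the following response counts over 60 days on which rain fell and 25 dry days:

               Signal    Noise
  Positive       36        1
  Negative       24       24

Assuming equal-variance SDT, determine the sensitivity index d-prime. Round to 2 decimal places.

d-prime = 2.00

H = 36/60 = 0.6000
FA = 1/25 = 0.0400
Φ⁻¹(H) = 0.253
Φ⁻¹(FA) = -1.751
d' = z(H) − z(FA) = 0.253 − (-1.751) = 2.004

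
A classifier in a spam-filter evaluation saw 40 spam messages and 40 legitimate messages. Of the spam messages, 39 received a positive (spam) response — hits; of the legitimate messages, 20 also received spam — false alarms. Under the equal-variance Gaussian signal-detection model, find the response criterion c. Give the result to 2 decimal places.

c = -0.98

H = 39/40 = 0.9750
FA = 20/40 = 0.5000
Φ⁻¹(H) = 1.9600
Φ⁻¹(FA) = 0.0000
c = −½·[z(H) + z(FA)] = −0.5 × (1.9600 + 0.0000) = -0.9800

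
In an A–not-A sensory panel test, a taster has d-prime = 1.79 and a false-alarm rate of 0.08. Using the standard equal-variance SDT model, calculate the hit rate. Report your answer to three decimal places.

z(false-alarm rate) = z(0.08) = -1.4051
z(H) = z(FA) + d' = -1.4051 + 1.79 = 0.3849
hit rate = Φ(0.3849) = 0.6498

hit rate = 0.650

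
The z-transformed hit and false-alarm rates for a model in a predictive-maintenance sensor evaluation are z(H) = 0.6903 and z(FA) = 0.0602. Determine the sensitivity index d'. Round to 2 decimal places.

d' = 0.63

d' = z(H) − z(FA) = 0.6903 − 0.0602 = 0.6301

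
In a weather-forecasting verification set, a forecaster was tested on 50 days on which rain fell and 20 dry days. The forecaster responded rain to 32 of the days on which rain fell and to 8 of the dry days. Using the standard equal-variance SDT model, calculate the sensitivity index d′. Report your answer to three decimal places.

d′ = 0.612

H = 32/50 = 0.6400
FA = 8/20 = 0.4000
Φ⁻¹(H) = Φ⁻¹(0.6400) = 0.3585
Φ⁻¹(FA) = Φ⁻¹(0.4000) = -0.2533
d' = z(H) − z(FA) = 0.3585 − (-0.2533) = 0.6118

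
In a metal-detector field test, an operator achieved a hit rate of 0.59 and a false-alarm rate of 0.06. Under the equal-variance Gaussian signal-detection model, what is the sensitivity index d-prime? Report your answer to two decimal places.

d-prime = 1.78

Φ⁻¹(H) = Φ⁻¹(0.59) = 0.2275
Φ⁻¹(FA) = Φ⁻¹(0.06) = -1.5548
d' = z(H) − z(FA) = 0.2275 − (-1.5548) = 1.7823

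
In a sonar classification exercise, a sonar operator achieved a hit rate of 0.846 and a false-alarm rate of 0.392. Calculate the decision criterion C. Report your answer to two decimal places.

C = -0.37

z(H) = 1.0194
z(FA) = -0.2741
c = −½·[z(H) + z(FA)] = −0.5 × (1.0194 + (-0.2741)) = -0.37265
c < 0: the sonar operator has a liberal response bias.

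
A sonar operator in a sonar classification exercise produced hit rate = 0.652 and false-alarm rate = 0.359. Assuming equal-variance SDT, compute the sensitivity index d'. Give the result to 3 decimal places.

Φ⁻¹(H) = Φ⁻¹(0.652) = 0.3907
Φ⁻¹(FA) = Φ⁻¹(0.359) = -0.3611
d' = z(H) − z(FA) = 0.3907 − (-0.3611) = 0.7518

d' = 0.752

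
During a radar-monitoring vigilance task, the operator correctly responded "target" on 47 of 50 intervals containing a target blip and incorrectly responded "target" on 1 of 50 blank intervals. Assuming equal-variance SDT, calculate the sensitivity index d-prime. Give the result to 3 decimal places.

d-prime = 3.609

H = 47/50 = 0.9400
FA = 1/50 = 0.0200
z(H) = z(0.9400) = 1.5548
z(FA) = z(0.0200) = -2.0537
d' = z(H) − z(FA) = 1.5548 − (-2.0537) = 3.6085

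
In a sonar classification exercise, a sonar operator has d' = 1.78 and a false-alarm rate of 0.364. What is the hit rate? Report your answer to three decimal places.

z(false-alarm rate) = z(0.364) = -0.3478
z(H) = z(FA) + d' = -0.3478 + 1.78 = 1.4322
hit rate = Φ(1.4322) = 0.9240

hit rate = 0.924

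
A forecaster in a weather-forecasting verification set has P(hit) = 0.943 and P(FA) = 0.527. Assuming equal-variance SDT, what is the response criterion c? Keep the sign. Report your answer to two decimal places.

c = -0.82

z(H) = z(0.943) = 1.5805
z(FA) = z(0.527) = 0.0677
c = −½·[z(H) + z(FA)] = −0.5 × (1.5805 + 0.0677) = -0.8241
c < 0: the forecaster has a liberal response bias.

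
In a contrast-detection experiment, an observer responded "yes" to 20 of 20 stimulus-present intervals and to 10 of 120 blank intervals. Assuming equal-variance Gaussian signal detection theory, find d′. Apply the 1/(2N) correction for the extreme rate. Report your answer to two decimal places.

The hit rate is 20/20 = 1, so apply the 1/(2N) correction: H → 1 − 1/(2·20) = 0.97500.
z(H) = z(0.97500) = 1.960
z(FA) = z(0.08333) = -1.383
d' = 1.960 − (-1.383) = 3.343

d′ = 3.34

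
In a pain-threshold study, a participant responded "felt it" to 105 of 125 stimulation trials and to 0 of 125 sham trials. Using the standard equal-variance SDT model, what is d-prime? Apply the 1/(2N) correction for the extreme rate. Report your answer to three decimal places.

d-prime = 3.647

The false-alarm rate is 0/125 = 0, so apply the 1/(2N) correction: FA → 1/(2·125) = 0.00400.
z(H) = z(0.84000) = 0.9945
z(FA) = z(0.00400) = -2.6521
d' = 0.9945 − (-2.6521) = 3.6466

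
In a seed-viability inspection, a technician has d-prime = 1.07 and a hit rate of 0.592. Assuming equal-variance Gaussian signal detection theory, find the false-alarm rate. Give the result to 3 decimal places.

false-alarm rate = 0.201

z(hit rate) = z(0.592) = 0.2327
z(FA) = z(H) − d' = 0.2327 − 1.07 = -0.8373
false-alarm rate = Φ(-0.8373) = 0.2012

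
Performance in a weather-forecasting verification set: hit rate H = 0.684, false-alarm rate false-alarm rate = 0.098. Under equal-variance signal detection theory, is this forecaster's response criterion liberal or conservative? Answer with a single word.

z(H) = 0.479, z(FA) = -1.293
c = −½·(z(H) + z(FA)) = 0.407
c > 0 → conservative criterion (biased toward responding “no”).

conservative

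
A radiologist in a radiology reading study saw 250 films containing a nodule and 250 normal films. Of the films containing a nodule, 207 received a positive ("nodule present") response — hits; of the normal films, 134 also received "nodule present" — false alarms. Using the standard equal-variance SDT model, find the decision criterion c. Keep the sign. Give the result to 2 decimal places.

c = -0.52

H = 207/250 = 0.8280
FA = 134/250 = 0.5360
z(0.8280) = 0.9463, z(0.5360) = 0.0904
c = −½·[z(H) + z(FA)] = −0.5 × (0.9463 + 0.0904) = -0.51835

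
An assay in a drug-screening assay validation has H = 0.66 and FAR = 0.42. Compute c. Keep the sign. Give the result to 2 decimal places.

Φ⁻¹(0.66) = 0.4125, Φ⁻¹(0.42) = -0.2019
c = −½·[z(H) + z(FA)] = −0.5 × (0.4125 + (-0.2019)) = -0.1053

c = -0.11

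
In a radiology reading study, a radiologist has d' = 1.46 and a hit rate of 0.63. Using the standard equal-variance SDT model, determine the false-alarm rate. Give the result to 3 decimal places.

z(hit rate) = z(0.63) = 0.3319
z(FA) = z(H) − d' = 0.3319 − 1.46 = -1.1281
false-alarm rate = Φ(-1.1281) = 0.1296

false-alarm rate = 0.130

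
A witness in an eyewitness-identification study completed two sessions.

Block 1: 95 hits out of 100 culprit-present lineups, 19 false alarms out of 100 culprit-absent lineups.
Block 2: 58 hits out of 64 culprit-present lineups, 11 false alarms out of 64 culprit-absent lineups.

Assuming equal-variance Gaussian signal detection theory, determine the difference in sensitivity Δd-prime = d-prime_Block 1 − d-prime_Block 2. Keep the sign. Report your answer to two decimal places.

Δd-prime = 0.26

Block 1: z(0.9500) = 1.645, z(0.1900) = -0.878, d' = 2.523
Block 2: z(0.9062) = 1.318, z(0.1719) = -0.947, d' = 2.265
Δd' = d'_Block 1 − d'_Block 2 = 2.523 − 2.265 = 0.258
Block 1 has the higher sensitivity.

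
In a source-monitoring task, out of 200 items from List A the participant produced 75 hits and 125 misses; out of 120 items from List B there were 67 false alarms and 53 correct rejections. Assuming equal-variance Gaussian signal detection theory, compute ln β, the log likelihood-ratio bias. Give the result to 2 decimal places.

H = 75/200 = 0.3750
FA = 67/120 = 0.5583
z(H) = -0.319
z(FA) = 0.147
ln β = −½·[z(H)² − z(FA)²] = −0.5 × (0.102 − 0.022) = -0.040

ln β = -0.04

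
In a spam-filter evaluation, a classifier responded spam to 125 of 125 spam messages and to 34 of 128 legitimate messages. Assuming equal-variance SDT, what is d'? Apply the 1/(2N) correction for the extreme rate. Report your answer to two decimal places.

The hit rate is 125/125 = 1, so apply the 1/(2N) correction: H → 1 − 1/(2·125) = 0.99600.
z(H) = z(0.99600) = 2.652
z(FA) = z(0.26562) = -0.626
d' = 2.652 − (-0.626) = 3.278

d' = 3.28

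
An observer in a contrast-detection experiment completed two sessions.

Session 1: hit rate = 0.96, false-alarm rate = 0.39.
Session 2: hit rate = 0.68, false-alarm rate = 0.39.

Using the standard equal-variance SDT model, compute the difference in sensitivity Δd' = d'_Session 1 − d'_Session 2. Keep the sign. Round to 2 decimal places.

Session 1: z(0.96) = 1.751, z(0.39) = -0.279, d' = 2.030
Session 2: z(0.68) = 0.468, z(0.39) = -0.279, d' = 0.747
Δd' = d'_Session 1 − d'_Session 2 = 2.030 − 0.747 = 1.283
Session 1 has the higher sensitivity.

Δd' = 1.28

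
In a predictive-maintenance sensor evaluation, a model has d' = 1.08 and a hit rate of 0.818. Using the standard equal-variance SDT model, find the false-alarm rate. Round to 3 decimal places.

z(hit rate) = z(0.818) = 0.9078
z(FA) = z(H) − d' = 0.9078 − 1.08 = -0.1722
false-alarm rate = Φ(-0.1722) = 0.4316

false-alarm rate = 0.432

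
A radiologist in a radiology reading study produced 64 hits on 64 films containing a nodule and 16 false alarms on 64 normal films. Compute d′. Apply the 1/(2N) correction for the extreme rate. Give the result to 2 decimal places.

The hit rate is 64/64 = 1, so apply the 1/(2N) correction: H → 1 − 1/(2·64) = 0.99219.
z(H) = z(0.99219) = 2.418
z(FA) = z(0.25000) = -0.674
d' = 2.418 − (-0.674) = 3.092

d′ = 3.09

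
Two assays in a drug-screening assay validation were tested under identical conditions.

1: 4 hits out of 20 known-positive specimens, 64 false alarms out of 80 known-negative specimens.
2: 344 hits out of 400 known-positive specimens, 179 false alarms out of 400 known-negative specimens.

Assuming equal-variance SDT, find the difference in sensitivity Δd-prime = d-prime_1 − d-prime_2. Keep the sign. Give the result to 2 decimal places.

Δd-prime = -2.90

1: z(0.2000) = -0.842, z(0.8000) = 0.842, d' = -1.684
2: z(0.8600) = 1.080, z(0.4475) = -0.132, d' = 1.212
Δd' = d'_1 − d'_2 = -1.684 − 1.212 = -2.896
2 has the higher sensitivity.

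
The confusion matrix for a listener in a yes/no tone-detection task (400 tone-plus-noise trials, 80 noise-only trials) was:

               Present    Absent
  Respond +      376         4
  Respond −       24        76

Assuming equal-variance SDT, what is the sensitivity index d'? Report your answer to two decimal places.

d' = 3.20

H = 376/400 = 0.9400
FA = 4/80 = 0.0500
Φ⁻¹(H) = 1.555
Φ⁻¹(FA) = -1.645
d' = z(H) − z(FA) = 1.555 − (-1.645) = 3.200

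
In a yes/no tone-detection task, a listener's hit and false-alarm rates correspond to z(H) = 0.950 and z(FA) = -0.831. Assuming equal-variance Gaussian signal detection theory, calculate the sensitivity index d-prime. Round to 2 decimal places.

d' = z(H) − z(FA) = 0.950 − (-0.831) = 1.781

d-prime = 1.78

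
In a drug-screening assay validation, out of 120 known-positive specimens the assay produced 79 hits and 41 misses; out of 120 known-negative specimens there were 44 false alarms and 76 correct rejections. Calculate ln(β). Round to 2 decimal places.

ln β = -0.03

H = 79/120 = 0.6583
FA = 44/120 = 0.3667
z(H) = 0.408
z(FA) = -0.341
ln β = −½·[z(H)² − z(FA)²] = −0.5 × (0.166 − 0.116) = -0.025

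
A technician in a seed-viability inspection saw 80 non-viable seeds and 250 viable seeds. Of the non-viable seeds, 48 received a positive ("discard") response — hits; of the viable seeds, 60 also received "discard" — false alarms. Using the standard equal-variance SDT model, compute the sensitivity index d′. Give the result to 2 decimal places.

d′ = 0.96

H = 48/80 = 0.6000
FA = 60/250 = 0.2400
z(H) = z(0.6000) = 0.253
z(FA) = z(0.2400) = -0.706
d' = z(H) − z(FA) = 0.253 − (-0.706) = 0.959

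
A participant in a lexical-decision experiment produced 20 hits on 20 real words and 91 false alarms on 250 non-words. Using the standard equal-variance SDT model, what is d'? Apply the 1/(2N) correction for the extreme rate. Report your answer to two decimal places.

The hit rate is 20/20 = 1, so apply the 1/(2N) correction: H → 1 − 1/(2·20) = 0.97500.
z(H) = z(0.97500) = 1.960
z(FA) = z(0.36400) = -0.348
d' = 1.960 − (-0.348) = 2.308

d' = 2.31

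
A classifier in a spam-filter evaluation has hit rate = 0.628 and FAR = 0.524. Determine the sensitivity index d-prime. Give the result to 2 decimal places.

z(H) = z(0.628) = 0.3266
z(FA) = z(0.524) = 0.0602
d' = z(H) − z(FA) = 0.3266 − 0.0602 = 0.2664

d-prime = 0.27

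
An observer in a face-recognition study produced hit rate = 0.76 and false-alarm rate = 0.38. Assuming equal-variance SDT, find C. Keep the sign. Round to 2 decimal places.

C = -0.20

Φ⁻¹(H) = Φ⁻¹(0.76) = 0.706
Φ⁻¹(FA) = Φ⁻¹(0.38) = -0.305
c = −½·[z(H) + z(FA)] = −0.5 × (0.706 + (-0.305)) = -0.2005
c < 0: the observer has a liberal response bias.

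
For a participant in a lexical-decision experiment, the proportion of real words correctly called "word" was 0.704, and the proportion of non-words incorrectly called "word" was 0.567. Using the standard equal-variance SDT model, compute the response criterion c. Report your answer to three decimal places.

z(H) = 0.5359
z(FA) = 0.1687
c = −½·[z(H) + z(FA)] = −0.5 × (0.5359 + 0.1687) = -0.3523
c < 0: the participant has a liberal response bias.

c = -0.352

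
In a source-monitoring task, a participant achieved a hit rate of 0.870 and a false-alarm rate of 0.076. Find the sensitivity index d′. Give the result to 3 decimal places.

d′ = 2.559

z(H) = 1.1264
z(FA) = -1.4325
d' = z(H) − z(FA) = 1.1264 − (-1.4325) = 2.5589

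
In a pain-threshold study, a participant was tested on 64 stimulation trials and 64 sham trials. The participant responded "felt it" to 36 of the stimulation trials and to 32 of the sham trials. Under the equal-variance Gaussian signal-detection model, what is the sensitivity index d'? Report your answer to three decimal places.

H = 36/64 = 0.5625
FA = 32/64 = 0.5000
z(H) = z(0.5625) = 0.1573
z(FA) = z(0.5000) = 0.0000
d' = z(H) − z(FA) = 0.1573 − 0.0000 = 0.1573

d' = 0.157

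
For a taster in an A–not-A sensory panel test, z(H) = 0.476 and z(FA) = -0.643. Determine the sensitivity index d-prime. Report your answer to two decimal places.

d-prime = 1.12

d' = z(H) − z(FA) = 0.476 − (-0.643) = 1.119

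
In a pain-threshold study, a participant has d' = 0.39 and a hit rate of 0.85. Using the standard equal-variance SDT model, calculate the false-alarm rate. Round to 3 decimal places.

z(hit rate) = z(0.85) = 1.0364
z(FA) = z(H) − d' = 1.0364 − 0.39 = 0.6464
false-alarm rate = Φ(0.6464) = 0.7410

false-alarm rate = 0.741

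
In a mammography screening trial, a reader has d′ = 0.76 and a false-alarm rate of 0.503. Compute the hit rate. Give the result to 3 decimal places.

z(false-alarm rate) = z(0.503) = 0.0075
z(H) = z(FA) + d' = 0.0075 + 0.76 = 0.7675
hit rate = Φ(0.7675) = 0.7786

hit rate = 0.779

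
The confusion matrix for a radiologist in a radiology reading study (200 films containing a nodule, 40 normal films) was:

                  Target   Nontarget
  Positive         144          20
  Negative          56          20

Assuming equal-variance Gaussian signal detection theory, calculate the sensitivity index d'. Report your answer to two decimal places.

H = 144/200 = 0.7200
FA = 20/40 = 0.5000
Φ⁻¹(H) = 0.5828
Φ⁻¹(FA) = 0.0000
d' = z(H) − z(FA) = 0.5828 − 0.0000 = 0.5828

d' = 0.58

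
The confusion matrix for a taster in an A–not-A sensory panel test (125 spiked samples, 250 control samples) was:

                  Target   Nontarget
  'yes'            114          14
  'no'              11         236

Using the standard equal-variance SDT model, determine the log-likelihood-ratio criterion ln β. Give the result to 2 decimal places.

ln β = 0.35

H = 114/125 = 0.9120
FA = 14/250 = 0.0560
z(H) = z(0.9120) = 1.353
z(FA) = z(0.0560) = -1.589
ln β = −½·[z(H)² − z(FA)²] = −0.5 × (1.831 − 2.525) = 0.347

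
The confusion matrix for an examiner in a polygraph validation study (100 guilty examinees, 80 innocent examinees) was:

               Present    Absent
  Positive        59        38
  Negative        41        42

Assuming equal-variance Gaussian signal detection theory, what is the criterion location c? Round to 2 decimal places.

H = 59/100 = 0.5900
FA = 38/80 = 0.4750
z(H) = z(0.5900) = 0.2275
z(FA) = z(0.4750) = -0.0627
c = −½·[z(H) + z(FA)] = −0.5 × (0.2275 + (-0.0627)) = -0.0824
c < 0: the examiner has a liberal response bias.

c = -0.08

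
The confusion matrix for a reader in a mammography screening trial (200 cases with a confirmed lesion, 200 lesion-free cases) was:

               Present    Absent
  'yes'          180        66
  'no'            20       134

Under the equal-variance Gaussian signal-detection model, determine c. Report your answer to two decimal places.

c = -0.42

H = 180/200 = 0.9000
FA = 66/200 = 0.3300
Φ⁻¹(H) = Φ⁻¹(0.9000) = 1.282
Φ⁻¹(FA) = Φ⁻¹(0.3300) = -0.440
c = −½·[z(H) + z(FA)] = −0.5 × (1.282 + (-0.440)) = -0.421
c < 0: the reader has a liberal response bias.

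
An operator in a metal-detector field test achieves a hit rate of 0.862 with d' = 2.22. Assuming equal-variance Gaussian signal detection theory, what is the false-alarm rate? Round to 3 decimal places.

z(hit rate) = z(0.862) = 1.0893
z(FA) = z(H) − d' = 1.0893 − 2.22 = -1.1307
false-alarm rate = Φ(-1.1307) = 0.1291

false-alarm rate = 0.129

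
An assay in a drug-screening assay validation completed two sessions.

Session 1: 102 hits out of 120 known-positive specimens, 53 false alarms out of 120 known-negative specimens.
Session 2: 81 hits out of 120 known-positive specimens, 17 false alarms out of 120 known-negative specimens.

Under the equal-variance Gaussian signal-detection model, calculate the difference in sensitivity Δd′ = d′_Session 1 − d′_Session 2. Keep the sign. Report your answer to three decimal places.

Session 1: z(0.8500) = 1.0364, z(0.4417) = -0.1467, d' = 1.1831
Session 2: z(0.6750) = 0.4538, z(0.1417) = -1.0727, d' = 1.5265
Δd' = d'_Session 1 − d'_Session 2 = 1.1831 − 1.5265 = -0.3434
Session 2 has the higher sensitivity.

Δd′ = -0.343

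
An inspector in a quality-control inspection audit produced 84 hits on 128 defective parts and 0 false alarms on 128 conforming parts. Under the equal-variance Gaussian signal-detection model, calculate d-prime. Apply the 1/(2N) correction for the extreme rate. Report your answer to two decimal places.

The false-alarm rate is 0/128 = 0, so apply the 1/(2N) correction: FA → 1/(2·128) = 0.00391.
z(H) = z(0.65625) = 0.402
z(FA) = z(0.00391) = -2.660
d' = 0.402 − (-2.660) = 3.062

d-prime = 3.06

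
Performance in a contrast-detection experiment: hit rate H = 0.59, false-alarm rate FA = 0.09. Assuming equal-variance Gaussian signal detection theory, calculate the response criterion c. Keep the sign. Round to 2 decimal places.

c = 0.56

z(H) = z(0.59) = 0.2275
z(FA) = z(0.09) = -1.3408
c = −½·[z(H) + z(FA)] = −0.5 × (0.2275 + (-1.3408)) = 0.55665
c > 0: the observer has a conservative response bias.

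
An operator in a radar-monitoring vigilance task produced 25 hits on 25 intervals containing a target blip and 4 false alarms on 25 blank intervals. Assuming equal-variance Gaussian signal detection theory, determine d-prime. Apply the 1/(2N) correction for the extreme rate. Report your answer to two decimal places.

d-prime = 3.05

The hit rate is 25/25 = 1, so apply the 1/(2N) correction: H → 1 − 1/(2·25) = 0.98000.
z(H) = z(0.98000) = 2.054
z(FA) = z(0.16000) = -0.994
d' = 2.054 − (-0.994) = 3.048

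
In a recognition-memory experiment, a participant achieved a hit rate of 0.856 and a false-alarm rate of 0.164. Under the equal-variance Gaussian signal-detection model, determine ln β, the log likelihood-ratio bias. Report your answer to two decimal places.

Φ⁻¹(H) = Φ⁻¹(0.856) = 1.063
Φ⁻¹(FA) = Φ⁻¹(0.164) = -0.978
ln β = −½·[z(H)² − z(FA)²] = −0.5 × (1.130 − 0.956) = -0.087

ln β = -0.09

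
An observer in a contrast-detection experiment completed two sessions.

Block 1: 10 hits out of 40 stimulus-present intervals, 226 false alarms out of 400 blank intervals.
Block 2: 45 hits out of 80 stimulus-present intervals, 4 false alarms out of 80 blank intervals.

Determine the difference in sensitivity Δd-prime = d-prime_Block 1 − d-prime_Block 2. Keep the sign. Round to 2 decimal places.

Δd-prime = -2.64

Block 1: z(0.2500) = -0.674, z(0.5650) = 0.164, d' = -0.838
Block 2: z(0.5625) = 0.157, z(0.0500) = -1.645, d' = 1.802
Δd' = d'_Block 1 − d'_Block 2 = -0.838 − 1.802 = -2.640
Block 2 has the higher sensitivity.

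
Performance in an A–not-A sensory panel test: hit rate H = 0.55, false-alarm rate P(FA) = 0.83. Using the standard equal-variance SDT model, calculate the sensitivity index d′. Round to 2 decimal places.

z(0.55) = 0.1257, z(0.83) = 0.9542
d' = z(H) − z(FA) = 0.1257 − 0.9542 = -0.8285

d′ = -0.83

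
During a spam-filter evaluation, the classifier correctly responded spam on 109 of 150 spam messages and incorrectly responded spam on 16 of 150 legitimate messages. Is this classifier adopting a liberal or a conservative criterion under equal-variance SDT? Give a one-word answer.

conservative

z(H) = 0.603, z(FA) = -1.244
c = −½·(z(H) + z(FA)) = 0.3205
c > 0 → conservative criterion (biased toward responding “no”).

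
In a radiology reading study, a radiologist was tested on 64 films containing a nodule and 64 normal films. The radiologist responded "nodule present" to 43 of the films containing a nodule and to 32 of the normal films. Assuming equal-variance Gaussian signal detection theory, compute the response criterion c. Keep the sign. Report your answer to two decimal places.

H = 43/64 = 0.6719
FA = 32/64 = 0.5000
z(0.6719) = 0.4452, z(0.5000) = 0.0000
c = −½·[z(H) + z(FA)] = −0.5 × (0.4452 + 0.0000) = -0.2226
c < 0: the radiologist has a liberal response bias.

c = -0.22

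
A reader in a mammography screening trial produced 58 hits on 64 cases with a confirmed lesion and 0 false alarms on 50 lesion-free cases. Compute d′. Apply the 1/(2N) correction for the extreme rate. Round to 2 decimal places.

The false-alarm rate is 0/50 = 0, so apply the 1/(2N) correction: FA → 1/(2·50) = 0.01000.
z(H) = z(0.90625) = 1.318
z(FA) = z(0.01000) = -2.326
d' = 1.318 − (-2.326) = 3.644

d′ = 3.64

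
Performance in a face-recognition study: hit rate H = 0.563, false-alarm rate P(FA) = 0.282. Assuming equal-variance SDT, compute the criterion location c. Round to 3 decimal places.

c = 0.209

z(H) = z(0.563) = 0.1586
z(FA) = z(0.282) = -0.5769
c = −½·[z(H) + z(FA)] = −0.5 × (0.1586 + (-0.5769)) = 0.20915
c > 0: the observer has a conservative response bias.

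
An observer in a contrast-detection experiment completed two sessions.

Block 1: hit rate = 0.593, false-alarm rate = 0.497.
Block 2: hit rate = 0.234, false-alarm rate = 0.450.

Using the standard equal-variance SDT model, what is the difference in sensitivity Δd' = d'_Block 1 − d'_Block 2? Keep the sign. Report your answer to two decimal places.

Δd' = 0.84

Block 1: z(0.593) = 0.235, z(0.497) = -0.008, d' = 0.243
Block 2: z(0.234) = -0.726, z(0.450) = -0.126, d' = -0.600
Δd' = d'_Block 1 − d'_Block 2 = 0.243 − (-0.600) = 0.843
Block 1 has the higher sensitivity.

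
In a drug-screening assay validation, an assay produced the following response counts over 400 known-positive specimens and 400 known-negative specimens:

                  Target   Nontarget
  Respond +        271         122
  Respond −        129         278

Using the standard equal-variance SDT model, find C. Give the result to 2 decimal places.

C = 0.02

H = 271/400 = 0.6775
FA = 122/400 = 0.3050
z(H) = z(0.6775) = 0.461
z(FA) = z(0.3050) = -0.510
c = −½·[z(H) + z(FA)] = −0.5 × (0.461 + (-0.510)) = 0.0245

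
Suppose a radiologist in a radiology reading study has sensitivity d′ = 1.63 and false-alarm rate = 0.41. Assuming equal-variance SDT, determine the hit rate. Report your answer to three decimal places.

hit rate = 0.920

z(false-alarm rate) = z(0.41) = -0.2275
z(H) = z(FA) + d' = -0.2275 + 1.63 = 1.4025
hit rate = Φ(1.4025) = 0.9196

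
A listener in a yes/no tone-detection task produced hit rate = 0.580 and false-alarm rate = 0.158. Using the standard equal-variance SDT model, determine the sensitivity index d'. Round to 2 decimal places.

Φ⁻¹(0.580) = 0.2019, Φ⁻¹(0.158) = -1.0027
d' = z(H) − z(FA) = 0.2019 − (-1.0027) = 1.2046

d' = 1.20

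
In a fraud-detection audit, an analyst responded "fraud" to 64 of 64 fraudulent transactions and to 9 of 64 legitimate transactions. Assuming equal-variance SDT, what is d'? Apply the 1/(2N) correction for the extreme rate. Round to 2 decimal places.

The hit rate is 64/64 = 1, so apply the 1/(2N) correction: H → 1 − 1/(2·64) = 0.99219.
z(H) = z(0.99219) = 2.418
z(FA) = z(0.14062) = -1.078
d' = 2.418 − (-1.078) = 3.496

d' = 3.50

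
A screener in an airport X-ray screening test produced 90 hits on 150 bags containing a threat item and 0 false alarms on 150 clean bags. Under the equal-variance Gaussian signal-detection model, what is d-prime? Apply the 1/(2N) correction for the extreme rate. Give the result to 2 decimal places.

d-prime = 2.97

The false-alarm rate is 0/150 = 0, so apply the 1/(2N) correction: FA → 1/(2·150) = 0.00333.
z(H) = z(0.60000) = 0.253
z(FA) = z(0.00333) = -2.713
d' = 0.253 − (-2.713) = 2.966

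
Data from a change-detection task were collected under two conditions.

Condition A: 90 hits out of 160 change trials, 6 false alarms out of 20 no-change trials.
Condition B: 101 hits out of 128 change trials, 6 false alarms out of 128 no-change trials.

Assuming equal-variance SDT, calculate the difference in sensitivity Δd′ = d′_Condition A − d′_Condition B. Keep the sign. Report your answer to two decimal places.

Condition A: z(0.5625) = 0.157, z(0.3000) = -0.524, d' = 0.681
Condition B: z(0.7891) = 0.803, z(0.0469) = -1.676, d' = 2.479
Δd' = d'_Condition A − d'_Condition B = 0.681 − 2.479 = -1.798
Condition B has the higher sensitivity.

Δd′ = -1.80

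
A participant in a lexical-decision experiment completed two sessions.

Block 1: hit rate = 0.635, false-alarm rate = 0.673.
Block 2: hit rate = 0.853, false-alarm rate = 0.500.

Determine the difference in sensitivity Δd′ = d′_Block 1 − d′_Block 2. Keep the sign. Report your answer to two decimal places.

Δd′ = -1.15

Block 1: z(0.635) = 0.345, z(0.673) = 0.448, d' = -0.103
Block 2: z(0.853) = 1.049, z(0.500) = 0.000, d' = 1.049
Δd' = d'_Block 1 − d'_Block 2 = -0.103 − 1.049 = -1.152
Block 2 has the higher sensitivity.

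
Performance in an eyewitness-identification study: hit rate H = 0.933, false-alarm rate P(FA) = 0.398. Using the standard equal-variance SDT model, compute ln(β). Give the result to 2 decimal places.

Φ⁻¹(H) = 1.499
Φ⁻¹(FA) = -0.259
ln β = −½·[z(H)² − z(FA)²] = −0.5 × (2.247 − 0.067) = -1.090

ln β = -1.09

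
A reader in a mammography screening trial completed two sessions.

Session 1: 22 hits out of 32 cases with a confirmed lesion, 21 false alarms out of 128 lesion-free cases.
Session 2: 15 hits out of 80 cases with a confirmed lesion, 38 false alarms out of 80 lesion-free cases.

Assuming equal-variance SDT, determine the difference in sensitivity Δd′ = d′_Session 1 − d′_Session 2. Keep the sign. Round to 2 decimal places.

Δd′ = 2.29

Session 1: z(0.6875) = 0.489, z(0.1641) = -0.978, d' = 1.467
Session 2: z(0.1875) = -0.887, z(0.4750) = -0.063, d' = -0.824
Δd' = d'_Session 1 − d'_Session 2 = 1.467 − (-0.824) = 2.291
Session 1 has the higher sensitivity.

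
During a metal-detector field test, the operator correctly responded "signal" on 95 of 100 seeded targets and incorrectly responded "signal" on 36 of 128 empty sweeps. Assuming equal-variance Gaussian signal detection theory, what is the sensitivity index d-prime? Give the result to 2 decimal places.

H = 95/100 = 0.9500
FA = 36/128 = 0.2812
z(H) = 1.6449
z(FA) = -0.5793
d' = z(H) − z(FA) = 1.6449 − (-0.5793) = 2.2242

d-prime = 2.22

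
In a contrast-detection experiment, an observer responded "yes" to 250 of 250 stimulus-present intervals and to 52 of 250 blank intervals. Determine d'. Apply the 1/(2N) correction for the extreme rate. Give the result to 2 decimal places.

The hit rate is 250/250 = 1, so apply the 1/(2N) correction: H → 1 − 1/(2·250) = 0.99800.
z(H) = z(0.99800) = 2.878
z(FA) = z(0.20800) = -0.813
d' = 2.878 − (-0.813) = 3.691

d' = 3.69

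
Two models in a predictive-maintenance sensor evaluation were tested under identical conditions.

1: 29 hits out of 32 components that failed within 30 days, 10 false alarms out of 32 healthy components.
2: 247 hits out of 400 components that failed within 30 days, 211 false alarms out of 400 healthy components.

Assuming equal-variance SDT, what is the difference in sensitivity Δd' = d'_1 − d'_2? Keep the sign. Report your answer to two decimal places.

1: z(0.9062) = 1.318, z(0.3125) = -0.489, d' = 1.807
2: z(0.6175) = 0.299, z(0.5275) = 0.069, d' = 0.230
Δd' = d'_1 − d'_2 = 1.807 − 0.230 = 1.577
1 has the higher sensitivity.

Δd' = 1.58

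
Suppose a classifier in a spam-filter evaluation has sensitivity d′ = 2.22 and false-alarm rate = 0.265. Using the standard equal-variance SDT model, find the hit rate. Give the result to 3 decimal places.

z(false-alarm rate) = z(0.265) = -0.6280
z(H) = z(FA) + d' = -0.6280 + 2.22 = 1.5920
hit rate = Φ(1.5920) = 0.9443

hit rate = 0.944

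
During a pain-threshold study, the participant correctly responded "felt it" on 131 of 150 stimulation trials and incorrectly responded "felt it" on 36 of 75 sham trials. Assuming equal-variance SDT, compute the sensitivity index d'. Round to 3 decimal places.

H = 131/150 = 0.8733
FA = 36/75 = 0.4800
z(H) = z(0.8733) = 1.1421
z(FA) = z(0.4800) = -0.0502
d' = z(H) − z(FA) = 1.1421 − (-0.0502) = 1.1923

d' = 1.192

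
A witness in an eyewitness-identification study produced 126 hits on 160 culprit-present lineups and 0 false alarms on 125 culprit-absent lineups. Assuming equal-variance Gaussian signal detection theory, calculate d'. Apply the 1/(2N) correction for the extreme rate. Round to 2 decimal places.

The false-alarm rate is 0/125 = 0, so apply the 1/(2N) correction: FA → 1/(2·125) = 0.00400.
z(H) = z(0.78750) = 0.798
z(FA) = z(0.00400) = -2.652
d' = 0.798 − (-2.652) = 3.450

d' = 3.45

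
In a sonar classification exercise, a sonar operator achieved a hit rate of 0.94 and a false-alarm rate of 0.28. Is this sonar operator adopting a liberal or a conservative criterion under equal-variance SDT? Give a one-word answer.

liberal

z(H) = 1.555, z(FA) = -0.583
c = −½·(z(H) + z(FA)) = -0.486
c < 0 → liberal criterion (biased toward responding “yes”).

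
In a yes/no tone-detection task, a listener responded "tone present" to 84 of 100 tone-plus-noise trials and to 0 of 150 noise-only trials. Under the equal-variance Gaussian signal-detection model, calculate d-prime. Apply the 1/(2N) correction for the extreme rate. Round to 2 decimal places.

d-prime = 3.71

The false-alarm rate is 0/150 = 0, so apply the 1/(2N) correction: FA → 1/(2·150) = 0.00333.
z(H) = z(0.84000) = 0.994
z(FA) = z(0.00333) = -2.713
d' = 0.994 − (-2.713) = 3.707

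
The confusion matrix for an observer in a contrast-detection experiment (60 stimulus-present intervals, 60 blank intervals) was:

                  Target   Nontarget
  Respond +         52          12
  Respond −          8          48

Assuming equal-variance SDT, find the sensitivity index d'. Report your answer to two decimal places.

H = 52/60 = 0.8667
FA = 12/60 = 0.2000
z(H) = 1.111
z(FA) = -0.842
d' = z(H) − z(FA) = 1.111 − (-0.842) = 1.953

d' = 1.95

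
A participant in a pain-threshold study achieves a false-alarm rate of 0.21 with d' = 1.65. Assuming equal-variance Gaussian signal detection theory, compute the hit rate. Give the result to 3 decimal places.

hit rate = 0.801

z(false-alarm rate) = z(0.21) = -0.8064
z(H) = z(FA) + d' = -0.8064 + 1.65 = 0.8436
hit rate = Φ(0.8436) = 0.8006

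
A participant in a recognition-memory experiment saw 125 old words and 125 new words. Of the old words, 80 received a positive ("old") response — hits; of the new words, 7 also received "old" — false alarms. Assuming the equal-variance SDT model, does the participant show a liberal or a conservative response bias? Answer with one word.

z(H) = 0.358, z(FA) = -1.589
c = −½·(z(H) + z(FA)) = 0.6155
c > 0 → conservative criterion (biased toward responding “no”).

conservative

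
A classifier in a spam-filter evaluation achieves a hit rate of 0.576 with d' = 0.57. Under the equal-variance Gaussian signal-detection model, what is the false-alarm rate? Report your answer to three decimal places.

z(hit rate) = z(0.576) = 0.1917
z(FA) = z(H) − d' = 0.1917 − 0.57 = -0.3783
false-alarm rate = Φ(-0.3783) = 0.3526

false-alarm rate = 0.353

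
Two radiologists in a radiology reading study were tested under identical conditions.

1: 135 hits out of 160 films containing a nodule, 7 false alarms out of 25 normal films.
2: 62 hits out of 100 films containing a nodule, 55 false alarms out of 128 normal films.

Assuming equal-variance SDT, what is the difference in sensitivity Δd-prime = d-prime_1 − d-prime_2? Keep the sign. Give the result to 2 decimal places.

1: z(0.8438) = 1.010, z(0.2800) = -0.583, d' = 1.593
2: z(0.6200) = 0.305, z(0.4297) = -0.177, d' = 0.482
Δd' = d'_1 − d'_2 = 1.593 − 0.482 = 1.111
1 has the higher sensitivity.

Δd-prime = 1.11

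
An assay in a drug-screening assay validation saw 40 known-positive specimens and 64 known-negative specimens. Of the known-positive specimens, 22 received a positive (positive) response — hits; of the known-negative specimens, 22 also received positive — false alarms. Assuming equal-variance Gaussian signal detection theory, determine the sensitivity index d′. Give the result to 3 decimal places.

d′ = 0.528

H = 22/40 = 0.5500
FA = 22/64 = 0.3438
z(H) = z(0.5500) = 0.1257
z(FA) = z(0.3438) = -0.4021
d' = z(H) − z(FA) = 0.1257 − (-0.4021) = 0.5278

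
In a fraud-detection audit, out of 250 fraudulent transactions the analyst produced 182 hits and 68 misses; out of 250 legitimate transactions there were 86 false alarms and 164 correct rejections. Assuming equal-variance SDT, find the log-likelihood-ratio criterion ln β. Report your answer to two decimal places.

ln β = -0.10

H = 182/250 = 0.7280
FA = 86/250 = 0.3440
Φ⁻¹(H) = Φ⁻¹(0.7280) = 0.607
Φ⁻¹(FA) = Φ⁻¹(0.3440) = -0.402
ln β = −½·[z(H)² − z(FA)²] = −0.5 × (0.368 − 0.162) = -0.103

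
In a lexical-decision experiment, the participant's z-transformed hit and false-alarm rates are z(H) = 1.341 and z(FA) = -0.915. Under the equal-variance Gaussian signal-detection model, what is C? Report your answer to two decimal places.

C = -0.21

c = −½·[z(H) + z(FA)] = −½·(1.341 + (-0.915)) = -0.213
c < 0: the participant has a liberal response bias.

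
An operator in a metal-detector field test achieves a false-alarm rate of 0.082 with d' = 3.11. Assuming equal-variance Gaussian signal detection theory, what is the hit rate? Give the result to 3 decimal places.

z(false-alarm rate) = z(0.082) = -1.3917
z(H) = z(FA) + d' = -1.3917 + 3.11 = 1.7183
hit rate = Φ(1.7183) = 0.9571

hit rate = 0.957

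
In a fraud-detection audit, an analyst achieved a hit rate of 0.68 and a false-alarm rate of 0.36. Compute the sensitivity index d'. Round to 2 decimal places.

z(H) = z(0.68) = 0.468
z(FA) = z(0.36) = -0.358
d' = z(H) − z(FA) = 0.468 − (-0.358) = 0.826

d' = 0.83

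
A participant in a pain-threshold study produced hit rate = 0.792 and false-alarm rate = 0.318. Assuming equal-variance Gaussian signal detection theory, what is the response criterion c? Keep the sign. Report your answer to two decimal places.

z(H) = z(0.792) = 0.8134
z(FA) = z(0.318) = -0.4733
c = −½·[z(H) + z(FA)] = −0.5 × (0.8134 + (-0.4733)) = -0.17005
c < 0: the participant has a liberal response bias.

c = -0.17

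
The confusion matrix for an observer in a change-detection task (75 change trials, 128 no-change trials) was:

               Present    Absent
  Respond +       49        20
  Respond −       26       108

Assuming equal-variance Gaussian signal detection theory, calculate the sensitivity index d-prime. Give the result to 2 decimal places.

d-prime = 1.40

H = 49/75 = 0.6533
FA = 20/128 = 0.1562
z(0.6533) = 0.394, z(0.1562) = -1.010
d' = z(H) − z(FA) = 0.394 − (-1.010) = 1.404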